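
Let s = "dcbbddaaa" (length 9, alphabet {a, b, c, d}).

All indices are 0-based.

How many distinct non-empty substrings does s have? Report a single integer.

39

sorted suffixes:
  #0 SA[0]=8  'a'
  #1 SA[1]=7  'aa'
  #2 SA[2]=6  'aaa'
  #3 SA[3]=2  'bbddaaa'
  #4 SA[4]=3  'bddaaa'
  #5 SA[5]=1  'cbbddaaa'
  #6 SA[6]=5  'daaa'
  #7 SA[7]=0  'dcbbddaaa'
  #8 SA[8]=4  'ddaaa'

SA = [8, 7, 6, 2, 3, 1, 5, 0, 4]
i: (SA[i-1],SA[i]) lcp shared
  1: (8,7) 1 'a'
  2: (7,6) 2 'aa'
  3: (6,2) 0 ''
  4: (2,3) 1 'b'
  5: (3,1) 0 ''
  6: (1,5) 0 ''
  7: (5,0) 1 'd'
  8: (0,4) 1 'd'

n(n+1)/2 = 9·10/2 = 45
Σ LCP = 0 + 1 + 2 + 0 + 1 + 0 + 0 + 1 + 1 = 6
distinct = 45 − 6 = 39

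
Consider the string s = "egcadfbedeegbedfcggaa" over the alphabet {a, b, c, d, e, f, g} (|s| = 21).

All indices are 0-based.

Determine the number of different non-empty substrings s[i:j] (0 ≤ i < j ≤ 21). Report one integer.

sorted suffixes:
  #0 SA[0]=20  'a'
  #1 SA[1]=19  'aa'
  #2 SA[2]=3  'adfbedeegbedfcggaa'
  #3 SA[3]=6  'bedeegbedfcggaa'
  #4 SA[4]=12  'bedfcggaa'
  #5 SA[5]=2  'cadfbedeegbedfcggaa'
  #6 SA[6]=16  'cggaa'
  #7 SA[7]=8  'deegbedfcggaa'
  #8 SA[8]=4  'dfbedeegbedfcggaa'
  #9 SA[9]=14  'dfcggaa'
  #10 SA[10]=7  'edeegbedfcggaa'
  #11 SA[11]=13  'edfcggaa'
  #12 SA[12]=9  'eegbedfcggaa'
  #13 SA[13]=10  'egbedfcggaa'
  #14 SA[14]=0  'egcadfbedeegbedfcggaa'
  #15 SA[15]=5  'fbedeegbedfcggaa'
  #16 SA[16]=15  'fcggaa'
  #17 SA[17]=18  'gaa'
  #18 SA[18]=11  'gbedfcggaa'
  #19 SA[19]=1  'gcadfbedeegbedfcggaa'
  #20 SA[20]=17  'ggaa'

SA = [20, 19, 3, 6, 12, 2, 16, 8, 4, 14, 7, 13, 9, 10, 0, 5, 15, 18, 11, 1, 17]
[i] adj suffixes → lcp
  [1] 20/19 → 1 ('a')
  [2] 19/3 → 1 ('a')
  [3] 3/6 → 0 ('')
  [4] 6/12 → 3 ('bed')
  [5] 12/2 → 0 ('')
  [6] 2/16 → 1 ('c')
  [7] 16/8 → 0 ('')
  [8] 8/4 → 1 ('d')
  [9] 4/14 → 2 ('df')
  [10] 14/7 → 0 ('')
  [11] 7/13 → 2 ('ed')
  [12] 13/9 → 1 ('e')
  [13] 9/10 → 1 ('e')
  [14] 10/0 → 2 ('eg')
  [15] 0/5 → 0 ('')
  [16] 5/15 → 1 ('f')
  [17] 15/18 → 0 ('')
  [18] 18/11 → 1 ('g')
  [19] 11/1 → 1 ('g')
  [20] 1/17 → 1 ('g')

n(n+1)/2 = 21·22/2 = 231
Σ LCP = 0 + 1 + 1 + 0 + 3 + 0 + 1 + 0 + 1 + 2 + 0 + 2 + 1 + 1 + 2 + 0 + 1 + 0 + 1 + 1 + 1 = 19
distinct = 231 − 19 = 212

212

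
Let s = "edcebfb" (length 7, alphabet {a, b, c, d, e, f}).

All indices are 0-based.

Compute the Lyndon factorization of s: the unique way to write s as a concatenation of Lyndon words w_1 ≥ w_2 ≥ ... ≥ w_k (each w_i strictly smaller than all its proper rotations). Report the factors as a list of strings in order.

emit factor 1: 'e' (i=0, period=1)
emit factor 2: 'd' (i=1, period=1)
emit factor 3: 'ce' (i=2, period=2)
emit factor 4: 'bf' (i=4, period=2)
emit factor 5: 'b' (i=6, period=1)

["e", "d", "ce", "bf", "b"]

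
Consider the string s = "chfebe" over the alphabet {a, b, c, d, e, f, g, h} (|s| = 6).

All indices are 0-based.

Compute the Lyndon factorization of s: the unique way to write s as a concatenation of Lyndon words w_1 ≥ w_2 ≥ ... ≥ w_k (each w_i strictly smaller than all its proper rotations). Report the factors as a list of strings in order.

emit factor 1: 'chfe' (i=0, period=4)
emit factor 2: 'be' (i=4, period=2)

["chfe", "be"]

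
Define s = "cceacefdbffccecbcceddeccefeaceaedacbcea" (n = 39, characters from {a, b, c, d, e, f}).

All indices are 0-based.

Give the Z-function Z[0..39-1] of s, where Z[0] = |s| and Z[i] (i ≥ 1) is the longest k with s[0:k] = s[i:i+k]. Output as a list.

Z[0]=39
i=1: outside box; Z[1]=1 scan→box=[1,2)
i=2: outside box; Z[2]=0
i=3: outside box; Z[3]=0
i=4: outside box; Z[4]=1 scan→box=[4,5)
i=5: outside box; Z[5]=0
i=6: outside box; Z[6]=0
i=7: outside box; Z[7]=0
i=8: outside box; Z[8]=0
i=9: outside box; Z[9]=0
i=10: outside box; Z[10]=0
i=11: outside box; Z[11]=3 scan→box=[11,14)
i=12: min(r-i=2, Z[1]=1)=1; Z[12]=1
i=13: min(r-i=1, Z[2]=0)=0; Z[13]=0
i=14: outside box; Z[14]=1 scan→box=[14,15)
i=15: outside box; Z[15]=0
i=16: outside box; Z[16]=3 scan→box=[16,19)
i=17: min(r-i=2, Z[1]=1)=1; Z[17]=1
i=18: min(r-i=1, Z[2]=0)=0; Z[18]=0
i=19: outside box; Z[19]=0
i=20: outside box; Z[20]=0
i=21: outside box; Z[21]=0
i=22: outside box; Z[22]=3 scan→box=[22,25)
i=23: min(r-i=2, Z[1]=1)=1; Z[23]=1
i=24: min(r-i=1, Z[2]=0)=0; Z[24]=0
i=25: outside box; Z[25]=0
i=26: outside box; Z[26]=0
i=27: outside box; Z[27]=0
i=28: outside box; Z[28]=1 scan→box=[28,29)
i=29: outside box; Z[29]=0
i=30: outside box; Z[30]=0
i=31: outside box; Z[31]=0
i=32: outside box; Z[32]=0
i=33: outside box; Z[33]=0
i=34: outside box; Z[34]=1 scan→box=[34,35)
i=35: outside box; Z[35]=0
i=36: outside box; Z[36]=1 scan→box=[36,37)
i=37: outside box; Z[37]=0
i=38: outside box; Z[38]=0

[39, 1, 0, 0, 1, 0, 0, 0, 0, 0, 0, 3, 1, 0, 1, 0, 3, 1, 0, 0, 0, 0, 3, 1, 0, 0, 0, 0, 1, 0, 0, 0, 0, 0, 1, 0, 1, 0, 0]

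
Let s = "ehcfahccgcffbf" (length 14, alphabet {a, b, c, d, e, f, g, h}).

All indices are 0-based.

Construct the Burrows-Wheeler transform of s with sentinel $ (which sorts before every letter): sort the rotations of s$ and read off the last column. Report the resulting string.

rank  rotation         last
    0  $ehcfahccgcffbf  f
    1  ahccgcffbf$ehcf  f
    2  bf$ehcfahccgcff  f
    3  ccgcffbf$ehcfah  h
    4  cfahccgcffbf$eh  h
    5  cffbf$ehcfahccg  g
    6  cgcffbf$ehcfahc  c
    7  ehcfahccgcffbf$  $
    8  f$ehcfahccgcffb  b
    9  fahccgcffbf$ehc  c
   10  fbf$ehcfahccgcf  f
   11  ffbf$ehcfahccgc  c
   12  gcffbf$ehcfahcc  c
   13  hccgcffbf$ehcfa  a
   14  hcfahccgcffbf$e  e

fffhhgc$bcfccae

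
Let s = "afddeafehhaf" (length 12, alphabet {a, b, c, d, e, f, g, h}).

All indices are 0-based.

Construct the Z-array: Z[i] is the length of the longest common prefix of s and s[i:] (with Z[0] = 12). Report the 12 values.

Z[0]=12
i=1: outside box; Z[1]=0
i=2: outside box; Z[2]=0
i=3: outside box; Z[3]=0
i=4: outside box; Z[4]=0
i=5: outside box; Z[5]=2 scan→box=[5,7)
i=6: min(r-i=1, Z[1]=0)=0; Z[6]=0
i=7: outside box; Z[7]=0
i=8: outside box; Z[8]=0
i=9: outside box; Z[9]=0
i=10: outside box; Z[10]=2 scan→box=[10,12)
i=11: min(r-i=1, Z[1]=0)=0; Z[11]=0

[12, 0, 0, 0, 0, 2, 0, 0, 0, 0, 2, 0]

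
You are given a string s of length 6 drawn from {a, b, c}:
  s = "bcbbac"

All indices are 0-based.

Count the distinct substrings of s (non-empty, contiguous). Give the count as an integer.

rank→(start, suffix):
  0 → (4, 'ac')
  1 → (3, 'bac')
  2 → (2, 'bbac')
  3 → (0, 'bcbbac')
  4 → (5, 'c')
  5 → (1, 'cbbac')

SA = [4, 3, 2, 0, 5, 1]
i: (SA[i-1],SA[i]) lcp shared
  1: (4,3) 0 ''
  2: (3,2) 1 'b'
  3: (2,0) 1 'b'
  4: (0,5) 0 ''
  5: (5,1) 1 'c'

n(n+1)/2 = 6·7/2 = 21
Σ LCP = 0 + 0 + 1 + 1 + 0 + 1 = 3
distinct = 21 − 3 = 18

18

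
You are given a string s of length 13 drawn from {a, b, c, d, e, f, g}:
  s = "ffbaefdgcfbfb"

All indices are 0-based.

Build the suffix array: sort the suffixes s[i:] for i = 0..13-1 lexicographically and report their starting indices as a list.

[3, 12, 2, 10, 8, 6, 4, 11, 1, 9, 5, 0, 7]

sorted suffixes:
  #0 SA[0]=3  'aefdgcfbfb'
  #1 SA[1]=12  'b'
  #2 SA[2]=2  'baefdgcfbfb'
  #3 SA[3]=10  'bfb'
  #4 SA[4]=8  'cfbfb'
  #5 SA[5]=6  'dgcfbfb'
  #6 SA[6]=4  'efdgcfbfb'
  #7 SA[7]=11  'fb'
  #8 SA[8]=1  'fbaefdgcfbfb'
  #9 SA[9]=9  'fbfb'
  #10 SA[10]=5  'fdgcfbfb'
  #11 SA[11]=0  'ffbaefdgcfbfb'
  #12 SA[12]=7  'gcfbfb'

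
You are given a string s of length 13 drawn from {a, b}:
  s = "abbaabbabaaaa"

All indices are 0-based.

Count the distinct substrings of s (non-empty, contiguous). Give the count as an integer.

sorted suffixes:
  #0 SA[0]=12  'a'
  #1 SA[1]=11  'aa'
  #2 SA[2]=10  'aaa'
  #3 SA[3]=9  'aaaa'
  #4 SA[4]=3  'aabbabaaaa'
  #5 SA[5]=7  'abaaaa'
  #6 SA[6]=0  'abbaabbabaaaa'
  #7 SA[7]=4  'abbabaaaa'
  #8 SA[8]=8  'baaaa'
  #9 SA[9]=2  'baabbabaaaa'
  #10 SA[10]=6  'babaaaa'
  #11 SA[11]=1  'bbaabbabaaaa'
  #12 SA[12]=5  'bbabaaaa'

SA = [12, 11, 10, 9, 3, 7, 0, 4, 8, 2, 6, 1, 5]
[i] adj suffixes → lcp
  [1] 12/11 → 1 ('a')
  [2] 11/10 → 2 ('aa')
  [3] 10/9 → 3 ('aaa')
  [4] 9/3 → 2 ('aa')
  [5] 3/7 → 1 ('a')
  [6] 7/0 → 2 ('ab')
  [7] 0/4 → 4 ('abba')
  [8] 4/8 → 0 ('')
  [9] 8/2 → 3 ('baa')
  [10] 2/6 → 2 ('ba')
  [11] 6/1 → 1 ('b')
  [12] 1/5 → 3 ('bba')

n(n+1)/2 = 13·14/2 = 91
Σ LCP = 0 + 1 + 2 + 3 + 2 + 1 + 2 + 4 + 0 + 3 + 2 + 1 + 3 = 24
distinct = 91 − 24 = 67

67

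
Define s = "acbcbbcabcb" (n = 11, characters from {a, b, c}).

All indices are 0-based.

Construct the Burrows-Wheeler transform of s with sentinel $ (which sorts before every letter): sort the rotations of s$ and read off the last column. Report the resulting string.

bc$ccbacbbba

rank  rotation      last
    0  $acbcbbcabcb  b
    1  abcb$acbcbbc  c
    2  acbcbbcabcb$  $
    3  b$acbcbbcabc  c
    4  bbcabcb$acbc  c
    5  bcabcb$acbcb  b
    6  bcb$acbcbbca  a
    7  bcbbcabcb$ac  c
    8  cabcb$acbcbb  b
    9  cb$acbcbbcab  b
   10  cbbcabcb$acb  b
   11  cbcbbcabcb$a  a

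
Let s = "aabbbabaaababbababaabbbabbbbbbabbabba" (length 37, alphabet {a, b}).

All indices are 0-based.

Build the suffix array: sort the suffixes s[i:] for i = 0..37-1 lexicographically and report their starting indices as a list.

rank | idx | suffix
   0 |  36 | a
   1 |   7 | aaababbababaabbbabbbbbbabbabba
   2 |   8 | aababbababaabbbabbbbbbabbabba
   3 |   0 | aabbbabaaababbababaabbbabbbbbbabbabba
   4 |  18 | aabbbabbbbbbabbabba
   5 |   5 | abaaababbababaabbbabbbbbbabbabba
   6 |  16 | abaabbbabbbbbbabbabba
   7 |  14 | ababaabbbabbbbbbabbabba
   8 |   9 | ababbababaabbbabbbbbbabbabba
   9 |  33 | abba
  10 |  11 | abbababaabbbabbbbbbabbabba
  11 |  30 | abbabba
  12 |   1 | abbbabaaababbababaabbbabbbbbbabbabba
  13 |  19 | abbbabbbbbbabbabba
  14 |  23 | abbbbbbabbabba
  15 |  35 | ba
  16 |   6 | baaababbababaabbbabbbbbbabbabba
  17 |  17 | baabbbabbbbbbabbabba
  18 |   4 | babaaababbababaabbbabbbbbbabbabba
  19 |  15 | babaabbbabbbbbbabbabba
  20 |  13 | bababaabbbabbbbbbabbabba
  21 |  32 | babba
  22 |  10 | babbababaabbbabbbbbbabbabba
  23 |  29 | babbabba
  24 |  22 | babbbbbbabbabba
  25 |  34 | bba
  26 |   3 | bbabaaababbababaabbbabbbbbbabbabba
  27 |  12 | bbababaabbbabbbbbbabbabba
  28 |  31 | bbabba
  29 |  28 | bbabbabba
  30 |  21 | bbabbbbbbabbabba
  31 |   2 | bbbabaaababbababaabbbabbbbbbabbabba
  32 |  27 | bbbabbabba
  33 |  20 | bbbabbbbbbabbabba
  34 |  26 | bbbbabbabba
  35 |  25 | bbbbbabbabba
  36 |  24 | bbbbbbabbabba

[36, 7, 8, 0, 18, 5, 16, 14, 9, 33, 11, 30, 1, 19, 23, 35, 6, 17, 4, 15, 13, 32, 10, 29, 22, 34, 3, 12, 31, 28, 21, 2, 27, 20, 26, 25, 24]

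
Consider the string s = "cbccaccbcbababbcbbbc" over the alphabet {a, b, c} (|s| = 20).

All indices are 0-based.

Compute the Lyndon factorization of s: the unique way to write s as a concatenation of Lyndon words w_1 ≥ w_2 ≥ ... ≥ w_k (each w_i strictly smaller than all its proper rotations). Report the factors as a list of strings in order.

emit factor 1: 'c' (i=0, period=1)
emit factor 2: 'bcc' (i=1, period=3)
emit factor 3: 'accbcb' (i=4, period=6)
emit factor 4: 'ababbcbbbc' (i=10, period=10)

["c", "bcc", "accbcb", "ababbcbbbc"]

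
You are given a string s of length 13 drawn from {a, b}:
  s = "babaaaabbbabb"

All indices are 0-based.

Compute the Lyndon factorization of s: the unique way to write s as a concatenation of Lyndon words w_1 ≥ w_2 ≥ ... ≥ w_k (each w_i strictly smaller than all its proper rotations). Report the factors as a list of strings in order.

emit factor 1: 'b' (i=0, period=1)
emit factor 2: 'ab' (i=1, period=2)
emit factor 3: 'aaaabbbabb' (i=3, period=10)

["b", "ab", "aaaabbbabb"]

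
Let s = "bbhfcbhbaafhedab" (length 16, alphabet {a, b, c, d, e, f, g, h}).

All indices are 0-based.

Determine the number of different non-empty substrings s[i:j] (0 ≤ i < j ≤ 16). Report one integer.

rank | idx | suffix
   0 |   8 | aafhedab
   1 |  14 | ab
   2 |   9 | afhedab
   3 |  15 | b
   4 |   7 | baafhedab
   5 |   0 | bbhfcbhbaafhedab
   6 |   5 | bhbaafhedab
   7 |   1 | bhfcbhbaafhedab
   8 |   4 | cbhbaafhedab
   9 |  13 | dab
  10 |  12 | edab
  11 |   3 | fcbhbaafhedab
  12 |  10 | fhedab
  13 |   6 | hbaafhedab
  14 |  11 | hedab
  15 |   2 | hfcbhbaafhedab

SA = [8, 14, 9, 15, 7, 0, 5, 1, 4, 13, 12, 3, 10, 6, 11, 2]
[i] adj suffixes → lcp
  [1] 8/14 → 1 ('a')
  [2] 14/9 → 1 ('a')
  [3] 9/15 → 0 ('')
  [4] 15/7 → 1 ('b')
  [5] 7/0 → 1 ('b')
  [6] 0/5 → 1 ('b')
  [7] 5/1 → 2 ('bh')
  [8] 1/4 → 0 ('')
  [9] 4/13 → 0 ('')
  [10] 13/12 → 0 ('')
  [11] 12/3 → 0 ('')
  [12] 3/10 → 1 ('f')
  [13] 10/6 → 0 ('')
  [14] 6/11 → 1 ('h')
  [15] 11/2 → 1 ('h')

n(n+1)/2 = 16·17/2 = 136
Σ LCP = 0 + 1 + 1 + 0 + 1 + 1 + 1 + 2 + 0 + 0 + 0 + 0 + 1 + 0 + 1 + 1 = 10
distinct = 136 − 10 = 126

126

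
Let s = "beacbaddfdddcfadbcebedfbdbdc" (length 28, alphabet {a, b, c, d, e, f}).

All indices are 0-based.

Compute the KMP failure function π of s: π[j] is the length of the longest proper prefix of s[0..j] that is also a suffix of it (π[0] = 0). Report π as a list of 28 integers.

π[0] = 0
j=1 s[j]='e': π[1]=0 (border '')
j=2 s[j]='a': π[2]=0 (border '')
j=3 s[j]='c': π[3]=0 (border '')
j=4 s[j]='b': π[4]=1 (border 'b')
j=5 s[j]='a': k: 1→0; π[5]=0 (border '')
j=6 s[j]='d': π[6]=0 (border '')
j=7 s[j]='d': π[7]=0 (border '')
j=8 s[j]='f': π[8]=0 (border '')
j=9 s[j]='d': π[9]=0 (border '')
j=10 s[j]='d': π[10]=0 (border '')
j=11 s[j]='d': π[11]=0 (border '')
j=12 s[j]='c': π[12]=0 (border '')
j=13 s[j]='f': π[13]=0 (border '')
j=14 s[j]='a': π[14]=0 (border '')
j=15 s[j]='d': π[15]=0 (border '')
j=16 s[j]='b': π[16]=1 (border 'b')
j=17 s[j]='c': k: 1→0; π[17]=0 (border '')
j=18 s[j]='e': π[18]=0 (border '')
j=19 s[j]='b': π[19]=1 (border 'b')
j=20 s[j]='e': π[20]=2 (border 'be')
j=21 s[j]='d': k: 2→0; π[21]=0 (border '')
j=22 s[j]='f': π[22]=0 (border '')
j=23 s[j]='b': π[23]=1 (border 'b')
j=24 s[j]='d': k: 1→0; π[24]=0 (border '')
j=25 s[j]='b': π[25]=1 (border 'b')
j=26 s[j]='d': k: 1→0; π[26]=0 (border '')
j=27 s[j]='c': π[27]=0 (border '')

[0, 0, 0, 0, 1, 0, 0, 0, 0, 0, 0, 0, 0, 0, 0, 0, 1, 0, 0, 1, 2, 0, 0, 1, 0, 1, 0, 0]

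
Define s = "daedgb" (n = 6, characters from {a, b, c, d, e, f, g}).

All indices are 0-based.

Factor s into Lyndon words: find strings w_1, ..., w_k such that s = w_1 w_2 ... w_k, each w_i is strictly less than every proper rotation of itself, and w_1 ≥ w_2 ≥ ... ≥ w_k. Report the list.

emit factor 1: 'd' (i=0, period=1)
emit factor 2: 'aedgb' (i=1, period=5)

["d", "aedgb"]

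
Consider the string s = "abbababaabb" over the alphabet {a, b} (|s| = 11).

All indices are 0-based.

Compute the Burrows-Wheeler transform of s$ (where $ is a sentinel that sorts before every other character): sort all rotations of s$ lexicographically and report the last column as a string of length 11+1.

rank  rotation      last
    0  $abbababaabb  b
    1  aabb$abbabab  b
    2  abaabb$abbab  b
    3  ababaabb$abb  b
    4  abb$abbababa  a
    5  abbababaabb$  $
    6  b$abbababaab  b
    7  baabb$abbaba  a
    8  babaabb$abba  a
    9  bababaabb$ab  b
   10  bb$abbababaa  a
   11  bbababaabb$a  a

bbbba$baabaa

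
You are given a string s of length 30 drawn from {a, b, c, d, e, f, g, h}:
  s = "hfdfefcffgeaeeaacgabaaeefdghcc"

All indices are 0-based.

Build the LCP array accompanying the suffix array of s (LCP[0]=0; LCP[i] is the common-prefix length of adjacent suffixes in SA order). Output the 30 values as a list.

[0, 2, 1, 1, 1, 3, 0, 0, 1, 1, 1, 0, 1, 0, 2, 1, 2, 1, 2, 0, 1, 2, 1, 1, 1, 0, 1, 1, 0, 1]

sorted suffixes:
  #0 SA[0]=14  'aacgabaaeefdghcc'
  #1 SA[1]=20  'aaeefdghcc'
  #2 SA[2]=18  'abaaeefdghcc'
  #3 SA[3]=15  'acgabaaeefdghcc'
  #4 SA[4]=11  'aeeaacgabaaeefdghcc'
  #5 SA[5]=21  'aeefdghcc'
  #6 SA[6]=19  'baaeefdghcc'
  #7 SA[7]=29  'c'
  #8 SA[8]=28  'cc'
  #9 SA[9]=6  'cffgeaeeaacgabaaeefdghcc'
  #10 SA[10]=16  'cgabaaeefdghcc'
  #11 SA[11]=2  'dfefcffgeaeeaacgabaaeefdghcc'
  #12 SA[12]=25  'dghcc'
  #13 SA[13]=13  'eaacgabaaeefdghcc'
  #14 SA[14]=10  'eaeeaacgabaaeefdghcc'
  #15 SA[15]=12  'eeaacgabaaeefdghcc'
  #16 SA[16]=22  'eefdghcc'
  #17 SA[17]=4  'efcffgeaeeaacgabaaeefdghcc'
  #18 SA[18]=23  'efdghcc'
  #19 SA[19]=5  'fcffgeaeeaacgabaaeefdghcc'
  #20 SA[20]=1  'fdfefcffgeaeeaacgabaaeefdghcc'
  #21 SA[21]=24  'fdghcc'
  #22 SA[22]=3  'fefcffgeaeeaacgabaaeefdghcc'
  #23 SA[23]=7  'ffgeaeeaacgabaaeefdghcc'
  #24 SA[24]=8  'fgeaeeaacgabaaeefdghcc'
  #25 SA[25]=17  'gabaaeefdghcc'
  #26 SA[26]=9  'geaeeaacgabaaeefdghcc'
  #27 SA[27]=26  'ghcc'
  #28 SA[28]=27  'hcc'
  #29 SA[29]=0  'hfdfefcffgeaeeaacgabaaeefdghcc'

SA = [14, 20, 18, 15, 11, 21, 19, 29, 28, 6, 16, 2, 25, 13, 10, 12, 22, 4, 23, 5, 1, 24, 3, 7, 8, 17, 9, 26, 27, 0]
rank  pair      lcp
   1  s[14:],s[20:]  2  'aa'
   2  s[20:],s[18:]  1  'a'
   3  s[18:],s[15:]  1  'a'
   4  s[15:],s[11:]  1  'a'
   5  s[11:],s[21:]  3  'aee'
   6  s[21:],s[19:]  0  ''
   7  s[19:],s[29:]  0  ''
   8  s[29:],s[28:]  1  'c'
   9  s[28:],s[6:]  1  'c'
  10  s[6:],s[16:]  1  'c'
  11  s[16:],s[2:]  0  ''
  12  s[2:],s[25:]  1  'd'
  13  s[25:],s[13:]  0  ''
  14  s[13:],s[10:]  2  'ea'
  15  s[10:],s[12:]  1  'e'
  16  s[12:],s[22:]  2  'ee'
  17  s[22:],s[4:]  1  'e'
  18  s[4:],s[23:]  2  'ef'
  19  s[23:],s[5:]  0  ''
  20  s[5:],s[1:]  1  'f'
  21  s[1:],s[24:]  2  'fd'
  22  s[24:],s[3:]  1  'f'
  23  s[3:],s[7:]  1  'f'
  24  s[7:],s[8:]  1  'f'
  25  s[8:],s[17:]  0  ''
  26  s[17:],s[9:]  1  'g'
  27  s[9:],s[26:]  1  'g'
  28  s[26:],s[27:]  0  ''
  29  s[27:],s[0:]  1  'h'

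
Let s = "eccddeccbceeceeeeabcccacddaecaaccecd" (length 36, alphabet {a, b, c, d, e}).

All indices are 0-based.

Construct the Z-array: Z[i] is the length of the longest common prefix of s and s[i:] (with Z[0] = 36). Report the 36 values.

Z[0]=36
i=1: fresh scan; Z[1]=0
i=2: fresh scan; Z[2]=0
i=3: fresh scan; Z[3]=0
i=4: fresh scan; Z[4]=0
i=5: fresh scan; Z[5]=3 scan→box=[5,8)
i=6: min(r-i=2, Z[1]=0)=0; Z[6]=0
i=7: min(r-i=1, Z[2]=0)=0; Z[7]=0
i=8: fresh scan; Z[8]=0
i=9: fresh scan; Z[9]=0
i=10: fresh scan; Z[10]=1 scan→box=[10,11)
i=11: fresh scan; Z[11]=2 scan→box=[11,13)
i=12: min(r-i=1, Z[1]=0)=0; Z[12]=0
i=13: fresh scan; Z[13]=1 scan→box=[13,14)
i=14: fresh scan; Z[14]=1 scan→box=[14,15)
i=15: fresh scan; Z[15]=1 scan→box=[15,16)
i=16: fresh scan; Z[16]=1 scan→box=[16,17)
i=17: fresh scan; Z[17]=0
i=18: fresh scan; Z[18]=0
i=19: fresh scan; Z[19]=0
i=20: fresh scan; Z[20]=0
i=21: fresh scan; Z[21]=0
i=22: fresh scan; Z[22]=0
i=23: fresh scan; Z[23]=0
i=24: fresh scan; Z[24]=0
i=25: fresh scan; Z[25]=0
i=26: fresh scan; Z[26]=0
i=27: fresh scan; Z[27]=2 scan→box=[27,29)
i=28: min(r-i=1, Z[1]=0)=0; Z[28]=0
i=29: fresh scan; Z[29]=0
i=30: fresh scan; Z[30]=0
i=31: fresh scan; Z[31]=0
i=32: fresh scan; Z[32]=0
i=33: fresh scan; Z[33]=2 scan→box=[33,35)
i=34: min(r-i=1, Z[1]=0)=0; Z[34]=0
i=35: fresh scan; Z[35]=0

[36, 0, 0, 0, 0, 3, 0, 0, 0, 0, 1, 2, 0, 1, 1, 1, 1, 0, 0, 0, 0, 0, 0, 0, 0, 0, 0, 2, 0, 0, 0, 0, 0, 2, 0, 0]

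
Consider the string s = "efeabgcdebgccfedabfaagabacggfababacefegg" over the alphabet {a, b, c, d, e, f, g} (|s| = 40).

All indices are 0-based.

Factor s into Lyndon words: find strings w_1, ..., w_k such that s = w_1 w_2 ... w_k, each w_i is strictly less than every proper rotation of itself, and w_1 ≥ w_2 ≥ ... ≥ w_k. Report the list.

emit factor 1: 'ef' (i=0, period=2)
emit factor 2: 'e' (i=2, period=1)
emit factor 3: 'abgcdebgccfed' (i=3, period=13)
emit factor 4: 'abf' (i=16, period=3)
emit factor 5: 'aagabacggfababacefegg' (i=19, period=21)

["ef", "e", "abgcdebgccfed", "abf", "aagabacggfababacefegg"]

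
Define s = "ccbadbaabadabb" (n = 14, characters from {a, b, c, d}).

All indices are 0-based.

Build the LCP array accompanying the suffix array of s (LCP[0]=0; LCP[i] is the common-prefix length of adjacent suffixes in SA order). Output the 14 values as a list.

sorted suffixes:
  #0 SA[0]=6  'aabadabb'
  #1 SA[1]=7  'abadabb'
  #2 SA[2]=11  'abb'
  #3 SA[3]=9  'adabb'
  #4 SA[4]=3  'adbaabadabb'
  #5 SA[5]=13  'b'
  #6 SA[6]=5  'baabadabb'
  #7 SA[7]=8  'badabb'
  #8 SA[8]=2  'badbaabadabb'
  #9 SA[9]=12  'bb'
  #10 SA[10]=1  'cbadbaabadabb'
  #11 SA[11]=0  'ccbadbaabadabb'
  #12 SA[12]=10  'dabb'
  #13 SA[13]=4  'dbaabadabb'

SA = [6, 7, 11, 9, 3, 13, 5, 8, 2, 12, 1, 0, 10, 4]
rank  pair      lcp
   1  s[6:],s[7:]  1  'a'
   2  s[7:],s[11:]  2  'ab'
   3  s[11:],s[9:]  1  'a'
   4  s[9:],s[3:]  2  'ad'
   5  s[3:],s[13:]  0  ''
   6  s[13:],s[5:]  1  'b'
   7  s[5:],s[8:]  2  'ba'
   8  s[8:],s[2:]  3  'bad'
   9  s[2:],s[12:]  1  'b'
  10  s[12:],s[1:]  0  ''
  11  s[1:],s[0:]  1  'c'
  12  s[0:],s[10:]  0  ''
  13  s[10:],s[4:]  1  'd'

[0, 1, 2, 1, 2, 0, 1, 2, 3, 1, 0, 1, 0, 1]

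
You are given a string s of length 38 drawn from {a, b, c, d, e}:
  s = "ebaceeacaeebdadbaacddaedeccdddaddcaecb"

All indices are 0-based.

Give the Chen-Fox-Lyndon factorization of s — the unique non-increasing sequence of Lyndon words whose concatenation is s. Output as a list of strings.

["e", "b", "acee", "acaeebdadb", "aacddaedeccdddaddcaecb"]

emit factor 1: 'e' (i=0, period=1)
emit factor 2: 'b' (i=1, period=1)
emit factor 3: 'acee' (i=2, period=4)
emit factor 4: 'acaeebdadb' (i=6, period=10)
emit factor 5: 'aacddaedeccdddaddcaecb' (i=16, period=22)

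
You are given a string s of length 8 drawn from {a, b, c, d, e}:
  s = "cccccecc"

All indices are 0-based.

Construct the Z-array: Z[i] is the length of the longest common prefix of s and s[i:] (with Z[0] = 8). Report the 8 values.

Z[0]=8
i=1: outside box; Z[1]=4 extend→box=[1,5)
i=2: min(r-i=3, Z[1]=4)=3; Z[2]=3
i=3: min(r-i=2, Z[2]=3)=2; Z[3]=2
i=4: min(r-i=1, Z[3]=2)=1; Z[4]=1
i=5: outside box; Z[5]=0
i=6: outside box; Z[6]=2 extend→box=[6,8)
i=7: min(r-i=1, Z[1]=4)=1; Z[7]=1

[8, 4, 3, 2, 1, 0, 2, 1]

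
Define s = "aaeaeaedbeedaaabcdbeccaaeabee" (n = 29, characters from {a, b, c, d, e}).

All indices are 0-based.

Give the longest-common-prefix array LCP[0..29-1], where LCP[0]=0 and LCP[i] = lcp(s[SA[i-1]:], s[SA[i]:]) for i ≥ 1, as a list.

[0, 2, 2, 4, 1, 2, 1, 3, 4, 2, 0, 1, 2, 3, 0, 1, 1, 0, 1, 3, 0, 1, 2, 3, 1, 1, 2, 1, 2]

rank | idx | suffix
   0 |  12 | aaabcdbeccaaeabee
   1 |  13 | aabcdbeccaaeabee
   2 |  22 | aaeabee
   3 |   0 | aaeaeaedbeedaaabcdbeccaaeabee
   4 |  14 | abcdbeccaaeabee
   5 |  25 | abee
   6 |  23 | aeabee
   7 |   1 | aeaeaedbeedaaabcdbeccaaeabee
   8 |   3 | aeaedbeedaaabcdbeccaaeabee
   9 |   5 | aedbeedaaabcdbeccaaeabee
  10 |  15 | bcdbeccaaeabee
  11 |  18 | beccaaeabee
  12 |  26 | bee
  13 |   8 | beedaaabcdbeccaaeabee
  14 |  21 | caaeabee
  15 |  20 | ccaaeabee
  16 |  16 | cdbeccaaeabee
  17 |  11 | daaabcdbeccaaeabee
  18 |  17 | dbeccaaeabee
  19 |   7 | dbeedaaabcdbeccaaeabee
  20 |  28 | e
  21 |  24 | eabee
  22 |   2 | eaeaedbeedaaabcdbeccaaeabee
  23 |   4 | eaedbeedaaabcdbeccaaeabee
  24 |  19 | eccaaeabee
  25 |  10 | edaaabcdbeccaaeabee
  26 |   6 | edbeedaaabcdbeccaaeabee
  27 |  27 | ee
  28 |   9 | eedaaabcdbeccaaeabee

SA = [12, 13, 22, 0, 14, 25, 23, 1, 3, 5, 15, 18, 26, 8, 21, 20, 16, 11, 17, 7, 28, 24, 2, 4, 19, 10, 6, 27, 9]
[i] adj suffixes → lcp
  [1] 12/13 → 2 ('aa')
  [2] 13/22 → 2 ('aa')
  [3] 22/0 → 4 ('aaea')
  [4] 0/14 → 1 ('a')
  [5] 14/25 → 2 ('ab')
  [6] 25/23 → 1 ('a')
  [7] 23/1 → 3 ('aea')
  [8] 1/3 → 4 ('aeae')
  [9] 3/5 → 2 ('ae')
  [10] 5/15 → 0 ('')
  [11] 15/18 → 1 ('b')
  [12] 18/26 → 2 ('be')
  [13] 26/8 → 3 ('bee')
  [14] 8/21 → 0 ('')
  [15] 21/20 → 1 ('c')
  [16] 20/16 → 1 ('c')
  [17] 16/11 → 0 ('')
  [18] 11/17 → 1 ('d')
  [19] 17/7 → 3 ('dbe')
  [20] 7/28 → 0 ('')
  [21] 28/24 → 1 ('e')
  [22] 24/2 → 2 ('ea')
  [23] 2/4 → 3 ('eae')
  [24] 4/19 → 1 ('e')
  [25] 19/10 → 1 ('e')
  [26] 10/6 → 2 ('ed')
  [27] 6/27 → 1 ('e')
  [28] 27/9 → 2 ('ee')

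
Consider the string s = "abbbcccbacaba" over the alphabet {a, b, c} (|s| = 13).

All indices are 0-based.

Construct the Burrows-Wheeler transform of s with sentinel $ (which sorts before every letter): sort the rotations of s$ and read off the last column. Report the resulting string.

rank  rotation        last
    0  $abbbcccbacaba  a
    1  a$abbbcccbacab  b
    2  aba$abbbcccbac  c
    3  abbbcccbacaba$  $
    4  acaba$abbbcccb  b
    5  ba$abbbcccbaca  a
    6  bacaba$abbbccc  c
    7  bbbcccbacaba$a  a
    8  bbcccbacaba$ab  b
    9  bcccbacaba$abb  b
   10  caba$abbbcccba  a
   11  cbacaba$abbbcc  c
   12  ccbacaba$abbbc  c
   13  cccbacaba$abbb  b

abc$bacabbaccb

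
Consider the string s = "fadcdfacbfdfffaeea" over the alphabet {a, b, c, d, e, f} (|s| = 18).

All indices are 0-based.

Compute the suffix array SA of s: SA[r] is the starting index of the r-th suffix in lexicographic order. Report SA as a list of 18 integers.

[17, 6, 1, 14, 8, 7, 3, 2, 4, 10, 16, 15, 5, 0, 13, 9, 12, 11]

sorted suffixes:
  #0 SA[0]=17  'a'
  #1 SA[1]=6  'acbfdfffaeea'
  #2 SA[2]=1  'adcdfacbfdfffaeea'
  #3 SA[3]=14  'aeea'
  #4 SA[4]=8  'bfdfffaeea'
  #5 SA[5]=7  'cbfdfffaeea'
  #6 SA[6]=3  'cdfacbfdfffaeea'
  #7 SA[7]=2  'dcdfacbfdfffaeea'
  #8 SA[8]=4  'dfacbfdfffaeea'
  #9 SA[9]=10  'dfffaeea'
  #10 SA[10]=16  'ea'
  #11 SA[11]=15  'eea'
  #12 SA[12]=5  'facbfdfffaeea'
  #13 SA[13]=0  'fadcdfacbfdfffaeea'
  #14 SA[14]=13  'faeea'
  #15 SA[15]=9  'fdfffaeea'
  #16 SA[16]=12  'ffaeea'
  #17 SA[17]=11  'fffaeea'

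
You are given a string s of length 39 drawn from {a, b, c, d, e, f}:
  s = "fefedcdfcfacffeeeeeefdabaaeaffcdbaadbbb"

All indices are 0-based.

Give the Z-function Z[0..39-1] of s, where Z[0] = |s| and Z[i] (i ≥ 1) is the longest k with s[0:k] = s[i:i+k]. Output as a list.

Z[0]=39
i=1: outside box; Z[1]=0
i=2: outside box; Z[2]=2 scan→box=[2,4)
i=3: min(r-i=1, Z[1]=0)=0; Z[3]=0
i=4: outside box; Z[4]=0
i=5: outside box; Z[5]=0
i=6: outside box; Z[6]=0
i=7: outside box; Z[7]=1 scan→box=[7,8)
i=8: outside box; Z[8]=0
i=9: outside box; Z[9]=1 scan→box=[9,10)
i=10: outside box; Z[10]=0
i=11: outside box; Z[11]=0
i=12: outside box; Z[12]=1 scan→box=[12,13)
i=13: outside box; Z[13]=2 scan→box=[13,15)
i=14: min(r-i=1, Z[1]=0)=0; Z[14]=0
i=15: outside box; Z[15]=0
i=16: outside box; Z[16]=0
i=17: outside box; Z[17]=0
i=18: outside box; Z[18]=0
i=19: outside box; Z[19]=0
i=20: outside box; Z[20]=1 scan→box=[20,21)
i=21: outside box; Z[21]=0
i=22: outside box; Z[22]=0
i=23: outside box; Z[23]=0
i=24: outside box; Z[24]=0
i=25: outside box; Z[25]=0
i=26: outside box; Z[26]=0
i=27: outside box; Z[27]=0
i=28: outside box; Z[28]=1 scan→box=[28,29)
i=29: outside box; Z[29]=1 scan→box=[29,30)
i=30: outside box; Z[30]=0
i=31: outside box; Z[31]=0
i=32: outside box; Z[32]=0
i=33: outside box; Z[33]=0
i=34: outside box; Z[34]=0
i=35: outside box; Z[35]=0
i=36: outside box; Z[36]=0
i=37: outside box; Z[37]=0
i=38: outside box; Z[38]=0

[39, 0, 2, 0, 0, 0, 0, 1, 0, 1, 0, 0, 1, 2, 0, 0, 0, 0, 0, 0, 1, 0, 0, 0, 0, 0, 0, 0, 1, 1, 0, 0, 0, 0, 0, 0, 0, 0, 0]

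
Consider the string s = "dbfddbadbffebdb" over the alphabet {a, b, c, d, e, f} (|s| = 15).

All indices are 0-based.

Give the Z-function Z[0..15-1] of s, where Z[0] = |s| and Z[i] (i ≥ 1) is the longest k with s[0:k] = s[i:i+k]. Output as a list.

[15, 0, 0, 1, 2, 0, 0, 3, 0, 0, 0, 0, 0, 2, 0]

Z[0]=15
i=1: fresh scan; Z[1]=0
i=2: fresh scan; Z[2]=0
i=3: fresh scan; Z[3]=1 extend→box=[3,4)
i=4: fresh scan; Z[4]=2 extend→box=[4,6)
i=5: min(r-i=1, Z[1]=0)=0; Z[5]=0
i=6: fresh scan; Z[6]=0
i=7: fresh scan; Z[7]=3 extend→box=[7,10)
i=8: min(r-i=2, Z[1]=0)=0; Z[8]=0
i=9: min(r-i=1, Z[2]=0)=0; Z[9]=0
i=10: fresh scan; Z[10]=0
i=11: fresh scan; Z[11]=0
i=12: fresh scan; Z[12]=0
i=13: fresh scan; Z[13]=2 extend→box=[13,15)
i=14: min(r-i=1, Z[1]=0)=0; Z[14]=0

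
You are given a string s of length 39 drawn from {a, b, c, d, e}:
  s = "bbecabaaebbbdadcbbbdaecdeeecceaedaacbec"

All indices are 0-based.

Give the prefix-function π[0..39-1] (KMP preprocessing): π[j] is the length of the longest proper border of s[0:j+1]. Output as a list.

π[0] = 0
j=1 s[j]='b': π[1]=1 (border 'b')
j=2 s[j]='e': k: 1→0; π[2]=0 (border '')
j=3 s[j]='c': π[3]=0 (border '')
j=4 s[j]='a': π[4]=0 (border '')
j=5 s[j]='b': π[5]=1 (border 'b')
j=6 s[j]='a': k: 1→0; π[6]=0 (border '')
j=7 s[j]='a': π[7]=0 (border '')
j=8 s[j]='e': π[8]=0 (border '')
j=9 s[j]='b': π[9]=1 (border 'b')
j=10 s[j]='b': π[10]=2 (border 'bb')
j=11 s[j]='b': k: 2→1; π[11]=2 (border 'bb')
j=12 s[j]='d': k: 2→1→0; π[12]=0 (border '')
j=13 s[j]='a': π[13]=0 (border '')
j=14 s[j]='d': π[14]=0 (border '')
j=15 s[j]='c': π[15]=0 (border '')
j=16 s[j]='b': π[16]=1 (border 'b')
j=17 s[j]='b': π[17]=2 (border 'bb')
j=18 s[j]='b': k: 2→1; π[18]=2 (border 'bb')
j=19 s[j]='d': k: 2→1→0; π[19]=0 (border '')
j=20 s[j]='a': π[20]=0 (border '')
j=21 s[j]='e': π[21]=0 (border '')
j=22 s[j]='c': π[22]=0 (border '')
j=23 s[j]='d': π[23]=0 (border '')
j=24 s[j]='e': π[24]=0 (border '')
j=25 s[j]='e': π[25]=0 (border '')
j=26 s[j]='e': π[26]=0 (border '')
j=27 s[j]='c': π[27]=0 (border '')
j=28 s[j]='c': π[28]=0 (border '')
j=29 s[j]='e': π[29]=0 (border '')
j=30 s[j]='a': π[30]=0 (border '')
j=31 s[j]='e': π[31]=0 (border '')
j=32 s[j]='d': π[32]=0 (border '')
j=33 s[j]='a': π[33]=0 (border '')
j=34 s[j]='a': π[34]=0 (border '')
j=35 s[j]='c': π[35]=0 (border '')
j=36 s[j]='b': π[36]=1 (border 'b')
j=37 s[j]='e': k: 1→0; π[37]=0 (border '')
j=38 s[j]='c': π[38]=0 (border '')

[0, 1, 0, 0, 0, 1, 0, 0, 0, 1, 2, 2, 0, 0, 0, 0, 1, 2, 2, 0, 0, 0, 0, 0, 0, 0, 0, 0, 0, 0, 0, 0, 0, 0, 0, 0, 1, 0, 0]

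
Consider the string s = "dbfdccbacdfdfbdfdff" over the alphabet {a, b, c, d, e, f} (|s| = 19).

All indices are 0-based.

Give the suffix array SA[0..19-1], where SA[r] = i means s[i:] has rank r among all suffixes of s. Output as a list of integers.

[7, 6, 13, 1, 5, 4, 8, 0, 3, 11, 9, 14, 16, 18, 12, 2, 10, 15, 17]

rank→(start, suffix):
  0 → (7, 'acdfdfbdfdff')
  1 → (6, 'bacdfdfbdfdff')
  2 → (13, 'bdfdff')
  3 → (1, 'bfdccbacdfdfbdfdff')
  4 → (5, 'cbacdfdfbdfdff')
  5 → (4, 'ccbacdfdfbdfdff')
  6 → (8, 'cdfdfbdfdff')
  7 → (0, 'dbfdccbacdfdfbdfdff')
  8 → (3, 'dccbacdfdfbdfdff')
  9 → (11, 'dfbdfdff')
  10 → (9, 'dfdfbdfdff')
  11 → (14, 'dfdff')
  12 → (16, 'dff')
  13 → (18, 'f')
  14 → (12, 'fbdfdff')
  15 → (2, 'fdccbacdfdfbdfdff')
  16 → (10, 'fdfbdfdff')
  17 → (15, 'fdff')
  18 → (17, 'ff')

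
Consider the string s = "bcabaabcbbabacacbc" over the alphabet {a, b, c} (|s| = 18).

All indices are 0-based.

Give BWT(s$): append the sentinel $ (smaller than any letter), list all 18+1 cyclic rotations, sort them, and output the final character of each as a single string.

rank  rotation             last
    0  $bcabaabcbbabacacbc  c
    1  aabcbbabacacbc$bcab  b
    2  abaabcbbabacacbc$bc  c
    3  abacacbc$bcabaabcbb  b
    4  abcbbabacacbc$bcaba  a
    5  acacbc$bcabaabcbbab  b
    6  acbc$bcabaabcbbabac  c
    7  baabcbbabacacbc$bca  a
    8  babacacbc$bcabaabcb  b
    9  bacacbc$bcabaabcbba  a
   10  bbabacacbc$bcabaabc  c
   11  bc$bcabaabcbbabacac  c
   12  bcabaabcbbabacacbc$  $
   13  bcbbabacacbc$bcabaa  a
   14  c$bcabaabcbbabacacb  b
   15  cabaabcbbabacacbc$b  b
   16  cacbc$bcabaabcbbaba  a
   17  cbbabacacbc$bcabaab  b
   18  cbc$bcabaabcbbabaca  a

cbcbabcabacc$abbaba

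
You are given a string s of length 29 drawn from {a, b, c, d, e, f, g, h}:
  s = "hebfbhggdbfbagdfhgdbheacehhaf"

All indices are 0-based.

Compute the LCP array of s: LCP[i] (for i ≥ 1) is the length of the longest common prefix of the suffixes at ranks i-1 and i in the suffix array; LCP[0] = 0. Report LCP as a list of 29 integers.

rank | idx | suffix
   0 |  22 | acehhaf
   1 |  27 | af
   2 |  12 | agdfhgdbheacehhaf
   3 |  11 | bagdfhgdbheacehhaf
   4 |   9 | bfbagdfhgdbheacehhaf
   5 |   2 | bfbhggdbfbagdfhgdbheacehhaf
   6 |  19 | bheacehhaf
   7 |   4 | bhggdbfbagdfhgdbheacehhaf
   8 |  23 | cehhaf
   9 |   8 | dbfbagdfhgdbheacehhaf
  10 |  18 | dbheacehhaf
  11 |  14 | dfhgdbheacehhaf
  12 |  21 | eacehhaf
  13 |   1 | ebfbhggdbfbagdfhgdbheacehhaf
  14 |  24 | ehhaf
  15 |  28 | f
  16 |  10 | fbagdfhgdbheacehhaf
  17 |   3 | fbhggdbfbagdfhgdbheacehhaf
  18 |  15 | fhgdbheacehhaf
  19 |   7 | gdbfbagdfhgdbheacehhaf
  20 |  17 | gdbheacehhaf
  21 |  13 | gdfhgdbheacehhaf
  22 |   6 | ggdbfbagdfhgdbheacehhaf
  23 |  26 | haf
  24 |  20 | heacehhaf
  25 |   0 | hebfbhggdbfbagdfhgdbheacehhaf
  26 |  16 | hgdbheacehhaf
  27 |   5 | hggdbfbagdfhgdbheacehhaf
  28 |  25 | hhaf

SA = [22, 27, 12, 11, 9, 2, 19, 4, 23, 8, 18, 14, 21, 1, 24, 28, 10, 3, 15, 7, 17, 13, 6, 26, 20, 0, 16, 5, 25]
i: (SA[i-1],SA[i]) lcp shared
  1: (22,27) 1 'a'
  2: (27,12) 1 'a'
  3: (12,11) 0 ''
  4: (11,9) 1 'b'
  5: (9,2) 3 'bfb'
  6: (2,19) 1 'b'
  7: (19,4) 2 'bh'
  8: (4,23) 0 ''
  9: (23,8) 0 ''
  10: (8,18) 2 'db'
  11: (18,14) 1 'd'
  12: (14,21) 0 ''
  13: (21,1) 1 'e'
  14: (1,24) 1 'e'
  15: (24,28) 0 ''
  16: (28,10) 1 'f'
  17: (10,3) 2 'fb'
  18: (3,15) 1 'f'
  19: (15,7) 0 ''
  20: (7,17) 3 'gdb'
  21: (17,13) 2 'gd'
  22: (13,6) 1 'g'
  23: (6,26) 0 ''
  24: (26,20) 1 'h'
  25: (20,0) 2 'he'
  26: (0,16) 1 'h'
  27: (16,5) 2 'hg'
  28: (5,25) 1 'h'

[0, 1, 1, 0, 1, 3, 1, 2, 0, 0, 2, 1, 0, 1, 1, 0, 1, 2, 1, 0, 3, 2, 1, 0, 1, 2, 1, 2, 1]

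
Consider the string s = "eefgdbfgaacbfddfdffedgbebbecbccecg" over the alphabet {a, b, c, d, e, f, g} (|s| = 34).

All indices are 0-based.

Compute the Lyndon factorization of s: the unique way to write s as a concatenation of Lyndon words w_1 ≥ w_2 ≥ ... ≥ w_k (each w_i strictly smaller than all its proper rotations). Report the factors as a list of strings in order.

["eefg", "d", "bfg", "aacbfddfdffedgbebbecbccecg"]

emit factor 1: 'eefg' (i=0, period=4)
emit factor 2: 'd' (i=4, period=1)
emit factor 3: 'bfg' (i=5, period=3)
emit factor 4: 'aacbfddfdffedgbebbecbccecg' (i=8, period=26)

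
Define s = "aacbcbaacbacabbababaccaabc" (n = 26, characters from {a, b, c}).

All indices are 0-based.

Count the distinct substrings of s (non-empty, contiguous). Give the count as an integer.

rank | idx | suffix
   0 |  22 | aabc
   1 |   6 | aacbacabbababaccaabc
   2 |   0 | aacbcbaacbacabbababaccaabc
   3 |  15 | ababaccaabc
   4 |  17 | abaccaabc
   5 |  12 | abbababaccaabc
   6 |  23 | abc
   7 |  10 | acabbababaccaabc
   8 |   7 | acbacabbababaccaabc
   9 |   1 | acbcbaacbacabbababaccaabc
  10 |  19 | accaabc
  11 |   5 | baacbacabbababaccaabc
  12 |  14 | bababaccaabc
  13 |  16 | babaccaabc
  14 |   9 | bacabbababaccaabc
  15 |  18 | baccaabc
  16 |  13 | bbababaccaabc
  17 |  24 | bc
  18 |   3 | bcbaacbacabbababaccaabc
  19 |  25 | c
  20 |  21 | caabc
  21 |  11 | cabbababaccaabc
  22 |   4 | cbaacbacabbababaccaabc
  23 |   8 | cbacabbababaccaabc
  24 |   2 | cbcbaacbacabbababaccaabc
  25 |  20 | ccaabc

SA = [22, 6, 0, 15, 17, 12, 23, 10, 7, 1, 19, 5, 14, 16, 9, 18, 13, 24, 3, 25, 21, 11, 4, 8, 2, 20]
[i] adj suffixes → lcp
  [1] 22/6 → 2 ('aa')
  [2] 6/0 → 4 ('aacb')
  [3] 0/15 → 1 ('a')
  [4] 15/17 → 3 ('aba')
  [5] 17/12 → 2 ('ab')
  [6] 12/23 → 2 ('ab')
  [7] 23/10 → 1 ('a')
  [8] 10/7 → 2 ('ac')
  [9] 7/1 → 3 ('acb')
  [10] 1/19 → 2 ('ac')
  [11] 19/5 → 0 ('')
  [12] 5/14 → 2 ('ba')
  [13] 14/16 → 4 ('baba')
  [14] 16/9 → 2 ('ba')
  [15] 9/18 → 3 ('bac')
  [16] 18/13 → 1 ('b')
  [17] 13/24 → 1 ('b')
  [18] 24/3 → 2 ('bc')
  [19] 3/25 → 0 ('')
  [20] 25/21 → 1 ('c')
  [21] 21/11 → 2 ('ca')
  [22] 11/4 → 1 ('c')
  [23] 4/8 → 3 ('cba')
  [24] 8/2 → 2 ('cb')
  [25] 2/20 → 1 ('c')

n(n+1)/2 = 26·27/2 = 351
Σ LCP = 0 + 2 + 4 + 1 + 3 + 2 + 2 + 1 + 2 + 3 + 2 + 0 + 2 + 4 + 2 + 3 + 1 + 1 + 2 + 0 + 1 + 2 + 1 + 3 + 2 + 1 = 47
distinct = 351 − 47 = 304

304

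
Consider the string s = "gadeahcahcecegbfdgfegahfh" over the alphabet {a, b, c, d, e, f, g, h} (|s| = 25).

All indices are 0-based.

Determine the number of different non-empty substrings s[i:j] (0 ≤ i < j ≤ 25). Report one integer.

rank→(start, suffix):
  0 → (1, 'adeahcahcecegbfdgfegahfh')
  1 → (4, 'ahcahcecegbfdgfegahfh')
  2 → (7, 'ahcecegbfdgfegahfh')
  3 → (21, 'ahfh')
  4 → (14, 'bfdgfegahfh')
  5 → (6, 'cahcecegbfdgfegahfh')
  6 → (9, 'cecegbfdgfegahfh')
  7 → (11, 'cegbfdgfegahfh')
  8 → (2, 'deahcahcecegbfdgfegahfh')
  9 → (16, 'dgfegahfh')
  10 → (3, 'eahcahcecegbfdgfegahfh')
  11 → (10, 'ecegbfdgfegahfh')
  12 → (19, 'egahfh')
  13 → (12, 'egbfdgfegahfh')
  14 → (15, 'fdgfegahfh')
  15 → (18, 'fegahfh')
  16 → (23, 'fh')
  17 → (0, 'gadeahcahcecegbfdgfegahfh')
  18 → (20, 'gahfh')
  19 → (13, 'gbfdgfegahfh')
  20 → (17, 'gfegahfh')
  21 → (24, 'h')
  22 → (5, 'hcahcecegbfdgfegahfh')
  23 → (8, 'hcecegbfdgfegahfh')
  24 → (22, 'hfh')

SA = [1, 4, 7, 21, 14, 6, 9, 11, 2, 16, 3, 10, 19, 12, 15, 18, 23, 0, 20, 13, 17, 24, 5, 8, 22]
rank  pair      lcp
   1  s[1:],s[4:]  1  'a'
   2  s[4:],s[7:]  3  'ahc'
   3  s[7:],s[21:]  2  'ah'
   4  s[21:],s[14:]  0  ''
   5  s[14:],s[6:]  0  ''
   6  s[6:],s[9:]  1  'c'
   7  s[9:],s[11:]  2  'ce'
   8  s[11:],s[2:]  0  ''
   9  s[2:],s[16:]  1  'd'
  10  s[16:],s[3:]  0  ''
  11  s[3:],s[10:]  1  'e'
  12  s[10:],s[19:]  1  'e'
  13  s[19:],s[12:]  2  'eg'
  14  s[12:],s[15:]  0  ''
  15  s[15:],s[18:]  1  'f'
  16  s[18:],s[23:]  1  'f'
  17  s[23:],s[0:]  0  ''
  18  s[0:],s[20:]  2  'ga'
  19  s[20:],s[13:]  1  'g'
  20  s[13:],s[17:]  1  'g'
  21  s[17:],s[24:]  0  ''
  22  s[24:],s[5:]  1  'h'
  23  s[5:],s[8:]  2  'hc'
  24  s[8:],s[22:]  1  'h'

n(n+1)/2 = 25·26/2 = 325
Σ LCP = 0 + 1 + 3 + 2 + 0 + 0 + 1 + 2 + 0 + 1 + 0 + 1 + 1 + 2 + 0 + 1 + 1 + 0 + 2 + 1 + 1 + 0 + 1 + 2 + 1 = 24
distinct = 325 − 24 = 301

301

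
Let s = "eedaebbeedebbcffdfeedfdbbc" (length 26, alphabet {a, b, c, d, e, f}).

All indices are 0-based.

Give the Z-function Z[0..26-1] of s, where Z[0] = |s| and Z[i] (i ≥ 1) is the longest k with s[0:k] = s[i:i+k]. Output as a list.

Z[0]=26
i=1: i≥r, start 0; Z[1]=1 extend→box=[1,2)
i=2: i≥r, start 0; Z[2]=0
i=3: i≥r, start 0; Z[3]=0
i=4: i≥r, start 0; Z[4]=1 extend→box=[4,5)
i=5: i≥r, start 0; Z[5]=0
i=6: i≥r, start 0; Z[6]=0
i=7: i≥r, start 0; Z[7]=3 extend→box=[7,10)
i=8: min(r-i=2, Z[1]=1)=1; Z[8]=1
i=9: min(r-i=1, Z[2]=0)=0; Z[9]=0
i=10: i≥r, start 0; Z[10]=1 extend→box=[10,11)
i=11: i≥r, start 0; Z[11]=0
i=12: i≥r, start 0; Z[12]=0
i=13: i≥r, start 0; Z[13]=0
i=14: i≥r, start 0; Z[14]=0
i=15: i≥r, start 0; Z[15]=0
i=16: i≥r, start 0; Z[16]=0
i=17: i≥r, start 0; Z[17]=0
i=18: i≥r, start 0; Z[18]=3 extend→box=[18,21)
i=19: min(r-i=2, Z[1]=1)=1; Z[19]=1
i=20: min(r-i=1, Z[2]=0)=0; Z[20]=0
i=21: i≥r, start 0; Z[21]=0
i=22: i≥r, start 0; Z[22]=0
i=23: i≥r, start 0; Z[23]=0
i=24: i≥r, start 0; Z[24]=0
i=25: i≥r, start 0; Z[25]=0

[26, 1, 0, 0, 1, 0, 0, 3, 1, 0, 1, 0, 0, 0, 0, 0, 0, 0, 3, 1, 0, 0, 0, 0, 0, 0]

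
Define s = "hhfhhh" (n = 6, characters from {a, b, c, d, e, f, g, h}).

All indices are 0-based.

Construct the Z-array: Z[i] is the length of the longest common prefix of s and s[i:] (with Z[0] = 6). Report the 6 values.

Z[0]=6
i=1: fresh scan; Z[1]=1 grow→box=[1,2)
i=2: fresh scan; Z[2]=0
i=3: fresh scan; Z[3]=2 grow→box=[3,5)
i=4: min(r-i=1, Z[1]=1)=1; Z[4]=2 grow→box=[4,6)
i=5: min(r-i=1, Z[1]=1)=1; Z[5]=1

[6, 1, 0, 2, 2, 1]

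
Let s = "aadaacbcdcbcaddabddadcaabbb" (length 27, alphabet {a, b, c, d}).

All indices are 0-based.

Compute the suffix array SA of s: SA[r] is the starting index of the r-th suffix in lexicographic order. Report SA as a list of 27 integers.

rank→(start, suffix):
  0 → (22, 'aabbb')
  1 → (3, 'aacbcdcbcaddabddadcaabbb')
  2 → (0, 'aadaacbcdcbcaddabddadcaabbb')
  3 → (23, 'abbb')
  4 → (15, 'abddadcaabbb')
  5 → (4, 'acbcdcbcaddabddadcaabbb')
  6 → (1, 'adaacbcdcbcaddabddadcaabbb')
  7 → (19, 'adcaabbb')
  8 → (12, 'addabddadcaabbb')
  9 → (26, 'b')
  10 → (25, 'bb')
  11 → (24, 'bbb')
  12 → (10, 'bcaddabddadcaabbb')
  13 → (6, 'bcdcbcaddabddadcaabbb')
  14 → (16, 'bddadcaabbb')
  15 → (21, 'caabbb')
  16 → (11, 'caddabddadcaabbb')
  17 → (9, 'cbcaddabddadcaabbb')
  18 → (5, 'cbcdcbcaddabddadcaabbb')
  19 → (7, 'cdcbcaddabddadcaabbb')
  20 → (2, 'daacbcdcbcaddabddadcaabbb')
  21 → (14, 'dabddadcaabbb')
  22 → (18, 'dadcaabbb')
  23 → (20, 'dcaabbb')
  24 → (8, 'dcbcaddabddadcaabbb')
  25 → (13, 'ddabddadcaabbb')
  26 → (17, 'ddadcaabbb')

[22, 3, 0, 23, 15, 4, 1, 19, 12, 26, 25, 24, 10, 6, 16, 21, 11, 9, 5, 7, 2, 14, 18, 20, 8, 13, 17]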